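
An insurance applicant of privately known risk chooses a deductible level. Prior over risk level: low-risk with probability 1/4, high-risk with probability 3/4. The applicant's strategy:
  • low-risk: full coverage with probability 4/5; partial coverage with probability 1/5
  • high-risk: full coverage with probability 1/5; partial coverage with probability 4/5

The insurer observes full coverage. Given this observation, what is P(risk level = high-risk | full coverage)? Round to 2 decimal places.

Apply Bayes' rule using the sender's strategy as the likelihood.
P(full coverage) = (1/4)·(4/5) + (3/4)·(1/5) = 7/20
P(high-risk | full coverage) = ((3/4)·(1/5)) / (7/20) = (3/20) / (7/20) = 3/7

0.43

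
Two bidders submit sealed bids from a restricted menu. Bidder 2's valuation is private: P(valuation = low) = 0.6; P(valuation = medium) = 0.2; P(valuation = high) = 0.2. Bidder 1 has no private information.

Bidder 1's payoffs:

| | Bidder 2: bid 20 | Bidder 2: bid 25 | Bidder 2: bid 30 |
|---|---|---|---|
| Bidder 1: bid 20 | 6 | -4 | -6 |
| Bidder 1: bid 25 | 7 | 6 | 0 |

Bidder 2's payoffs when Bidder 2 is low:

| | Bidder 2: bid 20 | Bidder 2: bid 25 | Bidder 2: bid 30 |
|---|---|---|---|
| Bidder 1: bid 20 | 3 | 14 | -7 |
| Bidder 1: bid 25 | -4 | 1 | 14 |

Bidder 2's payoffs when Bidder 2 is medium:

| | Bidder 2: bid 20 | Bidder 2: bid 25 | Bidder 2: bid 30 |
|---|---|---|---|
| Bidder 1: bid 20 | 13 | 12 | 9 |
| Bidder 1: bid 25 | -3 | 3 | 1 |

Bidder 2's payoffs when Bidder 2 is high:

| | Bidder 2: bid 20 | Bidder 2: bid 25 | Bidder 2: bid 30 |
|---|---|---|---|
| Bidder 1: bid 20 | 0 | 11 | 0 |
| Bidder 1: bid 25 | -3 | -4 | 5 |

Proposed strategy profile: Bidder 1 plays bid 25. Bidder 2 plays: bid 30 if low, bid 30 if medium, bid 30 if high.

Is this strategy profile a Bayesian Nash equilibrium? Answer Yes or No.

A profile is a BNE iff every type of every player is best-responding given beliefs about the other side.
Bidder 1 plays bid 25: E[bid 25] = 0.6·(0) + 0.2·(0) + 0.2·(0) = 0; E[bid 20] = -6. Best-responding. ✓
Bidder 2 (valuation low), facing bid 25: bid 20 gives -4, bid 25 gives 1, bid 30 gives 14. Proposed bid 30 is best. ✓
Bidder 2 (valuation medium), facing bid 25: bid 20 gives -3, bid 25 gives 3, bid 30 gives 1. Proposed bid 30 is not best — profitable deviation exists. ✗
Bidder 2 (valuation high), facing bid 25: bid 20 gives -3, bid 25 gives -4, bid 30 gives 5. Proposed bid 30 is best. ✓

No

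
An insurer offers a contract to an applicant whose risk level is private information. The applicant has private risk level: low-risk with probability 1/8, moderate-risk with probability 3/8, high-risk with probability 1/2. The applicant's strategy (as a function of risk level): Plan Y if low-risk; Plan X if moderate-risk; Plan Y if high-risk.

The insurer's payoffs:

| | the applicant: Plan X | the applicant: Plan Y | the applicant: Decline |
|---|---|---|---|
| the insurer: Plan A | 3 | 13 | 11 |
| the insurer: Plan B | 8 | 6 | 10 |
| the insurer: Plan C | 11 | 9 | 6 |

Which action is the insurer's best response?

Compute the insurer's expected payoff for each action, taking the expectation over the applicant's type.
E[Plan A] = 1/8·(13) + 3/8·(3) + 1/2·(13) = 37/4
E[Plan B] = 1/8·(6) + 3/8·(8) + 1/2·(6) = 27/4
E[Plan C] = 1/8·(9) + 3/8·(11) + 1/2·(9) = 39/4
Best response: Plan C (39/4 is the largest).

Plan C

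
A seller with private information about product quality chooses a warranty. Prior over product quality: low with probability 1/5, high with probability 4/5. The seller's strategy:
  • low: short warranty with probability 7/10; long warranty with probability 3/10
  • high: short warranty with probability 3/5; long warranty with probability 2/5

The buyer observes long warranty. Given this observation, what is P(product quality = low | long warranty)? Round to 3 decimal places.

0.158

P(long warranty) = (1/5)·(3/10) + (4/5)·(2/5) = 19/50
P(low | long warranty) = ((1/5)·(3/10)) / (19/50) = (3/50) / (19/50) = 3/19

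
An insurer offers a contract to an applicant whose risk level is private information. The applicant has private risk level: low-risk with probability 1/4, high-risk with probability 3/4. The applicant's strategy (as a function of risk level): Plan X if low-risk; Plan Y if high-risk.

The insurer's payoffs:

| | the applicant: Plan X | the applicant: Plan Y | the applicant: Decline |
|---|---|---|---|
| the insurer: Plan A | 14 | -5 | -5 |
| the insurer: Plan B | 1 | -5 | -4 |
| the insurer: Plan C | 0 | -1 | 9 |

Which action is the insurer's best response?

Compute the insurer's expected payoff for each action, taking the expectation over the applicant's type.
E[Plan A] = 1/4·(14) + 3/4·(-5) = -1/4
E[Plan B] = 1/4·(1) + 3/4·(-5) = -7/2
E[Plan C] = 1/4·(0) + 3/4·(-1) = -3/4
Best response: Plan A (-1/4 is the largest).

Plan A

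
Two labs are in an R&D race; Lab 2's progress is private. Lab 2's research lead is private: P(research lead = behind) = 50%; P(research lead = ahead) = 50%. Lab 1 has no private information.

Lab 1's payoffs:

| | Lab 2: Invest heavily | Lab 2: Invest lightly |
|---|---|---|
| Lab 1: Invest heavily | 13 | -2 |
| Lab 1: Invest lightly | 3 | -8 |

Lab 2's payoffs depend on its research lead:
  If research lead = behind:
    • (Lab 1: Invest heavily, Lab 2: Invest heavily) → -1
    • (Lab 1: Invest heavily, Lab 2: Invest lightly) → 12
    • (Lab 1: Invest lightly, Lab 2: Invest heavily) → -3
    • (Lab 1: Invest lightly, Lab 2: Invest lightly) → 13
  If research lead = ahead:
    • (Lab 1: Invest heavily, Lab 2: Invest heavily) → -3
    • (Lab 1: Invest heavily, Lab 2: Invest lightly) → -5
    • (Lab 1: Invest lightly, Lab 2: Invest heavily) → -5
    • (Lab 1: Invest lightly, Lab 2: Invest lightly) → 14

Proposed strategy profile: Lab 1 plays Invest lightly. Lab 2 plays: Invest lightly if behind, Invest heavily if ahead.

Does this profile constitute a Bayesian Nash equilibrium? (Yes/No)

No

Lab 1 plays Invest lightly: E[Invest lightly] = 0.5·(-8) + 0.5·(3) = -2.5; E[Invest heavily] = 5.5. Not best-responding. ✗
Lab 2 (research lead behind), facing Invest lightly: Invest heavily gives -3, Invest lightly gives 13. Proposed Invest lightly is best. ✓
Lab 2 (research lead ahead), facing Invest lightly: Invest heavily gives -5, Invest lightly gives 14. Proposed Invest heavily is not best — profitable deviation exists. ✗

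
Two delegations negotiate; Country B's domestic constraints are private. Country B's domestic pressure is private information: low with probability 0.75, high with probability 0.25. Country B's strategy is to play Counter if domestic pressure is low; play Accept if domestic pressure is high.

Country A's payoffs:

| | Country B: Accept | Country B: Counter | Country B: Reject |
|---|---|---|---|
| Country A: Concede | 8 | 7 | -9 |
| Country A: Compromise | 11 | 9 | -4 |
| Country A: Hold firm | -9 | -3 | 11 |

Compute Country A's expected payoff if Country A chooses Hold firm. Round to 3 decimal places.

E[Hold firm] = 0.75·(-3) + 0.25·(-9) = (-2.25) + (-2.25) = -4.5

-4.500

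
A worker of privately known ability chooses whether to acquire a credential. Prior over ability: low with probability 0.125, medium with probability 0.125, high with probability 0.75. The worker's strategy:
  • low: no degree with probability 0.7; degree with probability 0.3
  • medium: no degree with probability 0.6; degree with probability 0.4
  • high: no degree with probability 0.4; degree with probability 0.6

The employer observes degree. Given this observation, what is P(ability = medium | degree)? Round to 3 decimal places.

P(degree) = 0.125·0.3 + 0.125·0.4 + 0.75·0.6 = 0.5375
P(medium | degree) = (0.125·0.4) / 0.5375 = 0.05 / 0.5375 = 0.0930233

0.093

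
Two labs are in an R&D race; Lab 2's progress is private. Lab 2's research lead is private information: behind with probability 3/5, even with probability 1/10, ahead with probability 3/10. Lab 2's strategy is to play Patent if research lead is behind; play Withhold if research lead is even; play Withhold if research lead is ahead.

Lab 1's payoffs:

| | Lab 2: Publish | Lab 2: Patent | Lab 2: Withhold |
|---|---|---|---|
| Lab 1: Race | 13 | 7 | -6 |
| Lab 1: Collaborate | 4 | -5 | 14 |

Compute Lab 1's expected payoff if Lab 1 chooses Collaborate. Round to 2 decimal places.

Take the expectation over Lab 2's research lead, weighting each type's action by its prior probability.
E[Collaborate] = 3/5·(-5) + 1/10·14 + 3/10·14 = (-3) + 7/5 + 21/5 = 13/5

2.60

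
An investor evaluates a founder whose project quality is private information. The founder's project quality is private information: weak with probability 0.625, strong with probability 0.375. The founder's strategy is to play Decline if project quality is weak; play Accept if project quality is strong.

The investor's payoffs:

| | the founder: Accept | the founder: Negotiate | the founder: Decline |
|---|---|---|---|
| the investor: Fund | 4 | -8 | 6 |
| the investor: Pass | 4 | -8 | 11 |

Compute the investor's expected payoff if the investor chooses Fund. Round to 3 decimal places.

5.250

E[Fund] = 0.625·6 + 0.375·4 = 3.75 + 1.5 = 5.25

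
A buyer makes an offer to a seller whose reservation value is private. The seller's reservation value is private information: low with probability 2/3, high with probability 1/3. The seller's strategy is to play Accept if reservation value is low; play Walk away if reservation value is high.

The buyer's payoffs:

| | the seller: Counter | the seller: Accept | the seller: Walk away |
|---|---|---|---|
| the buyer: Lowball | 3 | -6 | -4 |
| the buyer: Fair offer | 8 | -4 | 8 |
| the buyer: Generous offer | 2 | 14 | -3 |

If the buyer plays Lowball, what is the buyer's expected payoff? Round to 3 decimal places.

-5.333

E[Lowball] = 2/3·(-6) + 1/3·(-4) = (-4) + (-4/3) = -16/3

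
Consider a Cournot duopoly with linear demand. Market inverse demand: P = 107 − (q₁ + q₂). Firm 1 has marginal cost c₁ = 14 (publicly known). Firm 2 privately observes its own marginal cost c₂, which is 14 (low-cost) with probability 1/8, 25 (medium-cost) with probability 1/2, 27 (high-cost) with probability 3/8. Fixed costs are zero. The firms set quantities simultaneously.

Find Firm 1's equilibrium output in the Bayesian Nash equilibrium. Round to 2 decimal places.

Firm 2 with cost c maximizes (107 − (q₁+q₂) − c)·q₂, giving q₂(c) = (107 − c − q₁)/2.
E[c₂] = 1/8·14 + 1/2·25 + 3/8·27 = 24.375
Firm 1's FOC against E[q₂] yields q₁ = (107 − 2·14 + E[c₂])/3 = (107 − 28 + 24.375)/3 = 34.4583.

34.46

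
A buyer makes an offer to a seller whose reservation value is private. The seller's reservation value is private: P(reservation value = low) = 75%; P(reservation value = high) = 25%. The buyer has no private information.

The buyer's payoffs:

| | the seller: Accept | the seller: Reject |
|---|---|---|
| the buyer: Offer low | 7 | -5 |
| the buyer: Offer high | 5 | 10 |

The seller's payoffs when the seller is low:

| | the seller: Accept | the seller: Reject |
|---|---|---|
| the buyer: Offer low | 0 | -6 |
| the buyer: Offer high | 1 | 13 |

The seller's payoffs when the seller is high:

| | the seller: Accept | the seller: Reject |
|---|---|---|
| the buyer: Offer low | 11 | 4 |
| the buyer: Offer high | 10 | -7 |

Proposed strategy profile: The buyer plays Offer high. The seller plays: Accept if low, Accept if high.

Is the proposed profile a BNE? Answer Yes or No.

No

The buyer plays Offer high: E[Offer high] = 0.75·(5) + 0.25·(5) = 5; E[Offer low] = 7. Not best-responding. ✗
The seller (reservation value low), facing Offer high: Accept gives 1, Reject gives 13. Proposed Accept is not best — profitable deviation exists. ✗
The seller (reservation value high), facing Offer high: Accept gives 10, Reject gives -7. Proposed Accept is best. ✓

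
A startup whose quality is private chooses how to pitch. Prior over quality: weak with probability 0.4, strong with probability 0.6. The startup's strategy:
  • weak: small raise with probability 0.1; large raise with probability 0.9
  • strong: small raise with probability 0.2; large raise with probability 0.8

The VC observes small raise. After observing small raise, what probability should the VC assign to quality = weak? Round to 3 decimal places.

0.250

Apply Bayes' rule using the sender's strategy as the likelihood.
P(small raise) = 0.4·0.1 + 0.6·0.2 = 0.16
P(weak | small raise) = (0.4·0.1) / 0.16 = 0.04 / 0.16 = 0.25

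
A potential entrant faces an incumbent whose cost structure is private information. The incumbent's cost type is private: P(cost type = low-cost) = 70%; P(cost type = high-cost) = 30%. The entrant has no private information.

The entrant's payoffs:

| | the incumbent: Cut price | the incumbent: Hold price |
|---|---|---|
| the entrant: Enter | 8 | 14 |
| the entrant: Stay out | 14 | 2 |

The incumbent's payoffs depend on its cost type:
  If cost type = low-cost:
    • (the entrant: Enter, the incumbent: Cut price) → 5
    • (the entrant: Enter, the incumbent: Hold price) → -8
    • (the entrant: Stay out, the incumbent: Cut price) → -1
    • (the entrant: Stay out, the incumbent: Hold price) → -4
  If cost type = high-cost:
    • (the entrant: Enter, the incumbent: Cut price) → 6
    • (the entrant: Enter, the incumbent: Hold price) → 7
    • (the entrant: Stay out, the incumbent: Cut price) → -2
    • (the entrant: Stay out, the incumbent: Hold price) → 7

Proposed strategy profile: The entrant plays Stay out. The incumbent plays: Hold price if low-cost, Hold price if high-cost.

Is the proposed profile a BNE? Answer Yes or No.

The entrant plays Stay out: E[Stay out] = 0.7·(2) + 0.3·(2) = 2; E[Enter] = 14. Not best-responding. ✗
The incumbent (cost type low-cost), facing Stay out: Cut price gives -1, Hold price gives -4. Proposed Hold price is not best — profitable deviation exists. ✗
The incumbent (cost type high-cost), facing Stay out: Cut price gives -2, Hold price gives 7. Proposed Hold price is best. ✓

No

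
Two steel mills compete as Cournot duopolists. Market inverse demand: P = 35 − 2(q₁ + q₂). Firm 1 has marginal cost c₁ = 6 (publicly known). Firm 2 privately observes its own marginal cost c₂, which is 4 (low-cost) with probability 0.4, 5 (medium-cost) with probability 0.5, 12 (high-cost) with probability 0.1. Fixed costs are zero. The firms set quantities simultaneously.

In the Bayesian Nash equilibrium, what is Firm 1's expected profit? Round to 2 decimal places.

Each type of Firm 2 best-responds to q₁; Firm 1 best-responds to the expected q₂ over Firm 2's types.
Firm 2 with cost c maximizes (35 − 2(q₁+q₂) − c)·q₂, giving q₂(c) = (35 − c − 2q₁)/4.
E[c₂] = 0.4·4 + 0.5·5 + 0.1·12 = 5.3
Firm 1's FOC against E[q₂] yields q₁ = (35 − 2·6 + E[c₂])/6 = (35 − 12 + 5.3)/6 = 4.71667.
E[P] = 35 − 2·(q₁ + E[q₂]) = 15.4333; Firm 1's expected profit = (E[P] − 6)·q₁ = (15.4333 − 6)·4.71667 = 44.4939.

44.49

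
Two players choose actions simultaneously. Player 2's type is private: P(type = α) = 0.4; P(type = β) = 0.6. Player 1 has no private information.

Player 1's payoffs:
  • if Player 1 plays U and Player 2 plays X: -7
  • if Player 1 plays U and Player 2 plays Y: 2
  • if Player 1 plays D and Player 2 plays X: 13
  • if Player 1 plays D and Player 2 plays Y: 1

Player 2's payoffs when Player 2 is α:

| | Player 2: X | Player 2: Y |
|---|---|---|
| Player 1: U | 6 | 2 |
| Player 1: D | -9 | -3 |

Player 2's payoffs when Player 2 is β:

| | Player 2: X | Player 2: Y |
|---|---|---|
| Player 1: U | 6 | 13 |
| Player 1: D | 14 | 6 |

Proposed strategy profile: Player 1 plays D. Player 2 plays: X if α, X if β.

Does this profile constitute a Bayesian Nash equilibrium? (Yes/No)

No

Player 1 plays D: E[D] = 0.4·(13) + 0.6·(13) = 13; E[U] = -7. Best-responding. ✓
Player 2 (type α), facing D: X gives -9, Y gives -3. Proposed X is not best — profitable deviation exists. ✗
Player 2 (type β), facing D: X gives 14, Y gives 6. Proposed X is best. ✓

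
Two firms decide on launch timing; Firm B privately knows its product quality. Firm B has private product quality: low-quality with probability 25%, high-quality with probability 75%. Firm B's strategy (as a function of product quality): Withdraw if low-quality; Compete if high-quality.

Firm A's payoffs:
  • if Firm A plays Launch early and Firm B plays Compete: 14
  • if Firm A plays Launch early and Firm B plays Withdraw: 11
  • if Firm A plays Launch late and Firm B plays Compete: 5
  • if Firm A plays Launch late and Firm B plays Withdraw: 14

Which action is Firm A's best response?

Launch early

E[Launch early] = 0.25·(11) + 0.75·(14) = 13.25
E[Launch late] = 0.25·(14) + 0.75·(5) = 7.25
Best response: Launch early (13.25 is the largest).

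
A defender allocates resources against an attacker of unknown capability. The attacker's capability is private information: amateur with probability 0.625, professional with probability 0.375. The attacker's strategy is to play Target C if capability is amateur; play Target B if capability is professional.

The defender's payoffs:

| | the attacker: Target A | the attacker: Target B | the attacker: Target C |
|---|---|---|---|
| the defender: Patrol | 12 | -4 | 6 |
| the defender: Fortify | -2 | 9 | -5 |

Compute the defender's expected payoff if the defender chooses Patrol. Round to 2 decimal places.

E[Patrol] = 0.625·6 + 0.375·(-4) = 3.75 + (-1.5) = 2.25

2.25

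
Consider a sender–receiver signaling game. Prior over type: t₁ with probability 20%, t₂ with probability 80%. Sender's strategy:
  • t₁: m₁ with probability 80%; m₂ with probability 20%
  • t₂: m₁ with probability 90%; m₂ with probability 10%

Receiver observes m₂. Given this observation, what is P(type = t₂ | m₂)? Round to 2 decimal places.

0.67

Apply Bayes' rule using the sender's strategy as the likelihood.
P(m₂) = 0.2·0.2 + 0.8·0.1 = 0.12
P(t₂ | m₂) = (0.8·0.1) / 0.12 = 0.08 / 0.12 = 0.666667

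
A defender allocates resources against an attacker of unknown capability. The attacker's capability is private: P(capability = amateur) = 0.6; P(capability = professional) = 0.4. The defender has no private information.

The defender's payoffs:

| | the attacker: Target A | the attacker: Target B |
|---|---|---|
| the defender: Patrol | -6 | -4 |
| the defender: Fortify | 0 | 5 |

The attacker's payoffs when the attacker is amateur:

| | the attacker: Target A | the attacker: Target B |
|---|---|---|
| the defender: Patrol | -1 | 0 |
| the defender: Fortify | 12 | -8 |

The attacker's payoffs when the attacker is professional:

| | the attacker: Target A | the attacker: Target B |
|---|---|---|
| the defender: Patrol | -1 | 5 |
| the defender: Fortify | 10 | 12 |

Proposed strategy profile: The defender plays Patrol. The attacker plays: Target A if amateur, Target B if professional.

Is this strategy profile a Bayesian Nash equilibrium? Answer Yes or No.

No

The defender plays Patrol: E[Patrol] = 0.6·(-6) + 0.4·(-4) = -5.2; E[Fortify] = 2. Not best-responding. ✗
The attacker (capability amateur), facing Patrol: Target A gives -1, Target B gives 0. Proposed Target A is not best — profitable deviation exists. ✗
The attacker (capability professional), facing Patrol: Target A gives -1, Target B gives 5. Proposed Target B is best. ✓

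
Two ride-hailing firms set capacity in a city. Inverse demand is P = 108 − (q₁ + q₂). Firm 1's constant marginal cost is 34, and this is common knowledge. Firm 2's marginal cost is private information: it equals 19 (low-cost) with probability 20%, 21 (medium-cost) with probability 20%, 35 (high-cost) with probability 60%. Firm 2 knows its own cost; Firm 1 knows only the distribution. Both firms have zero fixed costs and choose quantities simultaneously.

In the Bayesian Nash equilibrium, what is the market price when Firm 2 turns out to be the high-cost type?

Type-c best response for Firm 2: q₂(c) = (108 − c)/2 − q₁/2.
Firm 1 maximizes expected profit; its first-order condition is 108 − 2q₁ − E[q₂] − 34 = 0.
Substituting E[q₂] and solving: E[c₂] = 29, so q₁ = (108 − 2·34 + 29)/3 = 23.
q₂(high-cost) = 25, so P = 108 − (23 + 25) = 60.

60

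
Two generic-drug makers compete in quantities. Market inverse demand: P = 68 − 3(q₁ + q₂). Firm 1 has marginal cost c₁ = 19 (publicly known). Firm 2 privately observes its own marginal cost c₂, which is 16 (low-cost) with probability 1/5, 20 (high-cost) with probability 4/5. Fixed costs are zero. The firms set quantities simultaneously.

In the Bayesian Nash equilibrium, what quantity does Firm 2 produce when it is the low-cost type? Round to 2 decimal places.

Firm 2 with cost c maximizes (68 − 3(q₁+q₂) − c)·q₂, giving q₂(c) = (68 − c − 3q₁)/6.
E[c₂] = 1/5·16 + 4/5·20 = 19.2
Firm 1's FOC against E[q₂] yields q₁ = (68 − 2·19 + E[c₂])/9 = (68 − 38 + 19.2)/9 = 5.46667.
q₂(low-cost) = (68 − 16 − 3·5.46667)/6 = 5.93333.

5.93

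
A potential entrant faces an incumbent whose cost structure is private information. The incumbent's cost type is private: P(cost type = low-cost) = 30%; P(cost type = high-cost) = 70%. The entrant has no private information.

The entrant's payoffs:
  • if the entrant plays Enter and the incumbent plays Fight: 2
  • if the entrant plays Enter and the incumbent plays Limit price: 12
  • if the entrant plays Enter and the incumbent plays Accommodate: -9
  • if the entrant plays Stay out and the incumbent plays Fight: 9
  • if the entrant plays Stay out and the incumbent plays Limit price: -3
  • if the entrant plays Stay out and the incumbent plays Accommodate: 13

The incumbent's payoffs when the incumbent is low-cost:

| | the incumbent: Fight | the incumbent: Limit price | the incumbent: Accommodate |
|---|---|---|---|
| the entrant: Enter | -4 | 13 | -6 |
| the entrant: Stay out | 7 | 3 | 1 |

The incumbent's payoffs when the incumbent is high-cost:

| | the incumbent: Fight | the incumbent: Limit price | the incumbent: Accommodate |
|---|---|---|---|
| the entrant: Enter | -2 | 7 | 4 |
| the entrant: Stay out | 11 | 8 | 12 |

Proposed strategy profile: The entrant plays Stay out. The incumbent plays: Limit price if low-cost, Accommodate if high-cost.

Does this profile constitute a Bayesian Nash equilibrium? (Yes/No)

No

The entrant plays Stay out: E[Stay out] = 0.3·(-3) + 0.7·(13) = 8.2; E[Enter] = -2.7. Best-responding. ✓
The incumbent (cost type low-cost), facing Stay out: Fight gives 7, Limit price gives 3, Accommodate gives 1. Proposed Limit price is not best — profitable deviation exists. ✗
The incumbent (cost type high-cost), facing Stay out: Fight gives 11, Limit price gives 8, Accommodate gives 12. Proposed Accommodate is best. ✓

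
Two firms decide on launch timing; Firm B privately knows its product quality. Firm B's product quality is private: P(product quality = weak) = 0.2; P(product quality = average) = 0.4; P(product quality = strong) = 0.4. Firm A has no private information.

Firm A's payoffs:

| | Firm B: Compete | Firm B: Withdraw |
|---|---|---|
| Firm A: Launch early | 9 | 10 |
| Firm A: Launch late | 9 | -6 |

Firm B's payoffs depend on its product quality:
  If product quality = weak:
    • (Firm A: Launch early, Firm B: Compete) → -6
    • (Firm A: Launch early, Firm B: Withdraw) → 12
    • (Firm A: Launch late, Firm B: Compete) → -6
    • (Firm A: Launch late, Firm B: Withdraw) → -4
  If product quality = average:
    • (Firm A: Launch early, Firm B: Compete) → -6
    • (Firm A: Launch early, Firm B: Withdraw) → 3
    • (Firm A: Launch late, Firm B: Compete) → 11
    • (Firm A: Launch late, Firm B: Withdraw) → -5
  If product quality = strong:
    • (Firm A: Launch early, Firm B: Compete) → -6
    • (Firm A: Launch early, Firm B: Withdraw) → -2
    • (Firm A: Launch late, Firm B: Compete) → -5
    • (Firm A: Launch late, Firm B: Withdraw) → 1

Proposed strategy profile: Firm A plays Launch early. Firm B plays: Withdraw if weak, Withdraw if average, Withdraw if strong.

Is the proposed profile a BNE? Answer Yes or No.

Firm A plays Launch early: E[Launch early] = 0.2·(10) + 0.4·(10) + 0.4·(10) = 10; E[Launch late] = -6. Best-responding. ✓
Firm B (product quality weak), facing Launch early: Compete gives -6, Withdraw gives 12. Proposed Withdraw is best. ✓
Firm B (product quality average), facing Launch early: Compete gives -6, Withdraw gives 3. Proposed Withdraw is best. ✓
Firm B (product quality strong), facing Launch early: Compete gives -6, Withdraw gives -2. Proposed Withdraw is best. ✓

Yes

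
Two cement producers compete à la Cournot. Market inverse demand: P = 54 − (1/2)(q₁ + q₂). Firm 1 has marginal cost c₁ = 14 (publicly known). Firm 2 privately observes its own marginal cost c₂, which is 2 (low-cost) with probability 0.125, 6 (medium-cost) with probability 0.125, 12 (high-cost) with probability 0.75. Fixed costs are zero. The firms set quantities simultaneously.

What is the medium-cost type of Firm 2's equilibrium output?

36

Firm 2 with cost c maximizes (54 − (1/2)(q₁+q₂) − c)·q₂, giving q₂(c) = (54 − c − (1/2)q₁).
E[c₂] = 0.125·2 + 0.125·6 + 0.75·12 = 10
Firm 1's FOC against E[q₂] yields q₁ = (54 − 2·14 + E[c₂])/(3/2) = (54 − 28 + 10)/(3/2) = 24.
q₂(medium-cost) = (54 − 6 − (1/2)·24) = 36.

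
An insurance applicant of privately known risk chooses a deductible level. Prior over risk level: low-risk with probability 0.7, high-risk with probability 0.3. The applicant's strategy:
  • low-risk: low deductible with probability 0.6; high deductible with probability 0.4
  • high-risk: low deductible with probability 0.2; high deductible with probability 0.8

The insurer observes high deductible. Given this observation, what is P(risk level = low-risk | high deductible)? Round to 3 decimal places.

0.538

P(high deductible) = 0.7·0.4 + 0.3·0.8 = 0.52
P(low-risk | high deductible) = (0.7·0.4) / 0.52 = 0.28 / 0.52 = 0.538462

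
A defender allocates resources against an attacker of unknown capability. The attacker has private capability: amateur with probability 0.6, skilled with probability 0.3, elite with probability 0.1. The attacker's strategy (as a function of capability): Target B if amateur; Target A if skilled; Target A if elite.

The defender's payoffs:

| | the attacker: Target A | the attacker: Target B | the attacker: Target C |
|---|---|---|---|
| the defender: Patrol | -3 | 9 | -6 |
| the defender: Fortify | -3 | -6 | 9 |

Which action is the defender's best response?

E[Patrol] = 0.6·(9) + 0.3·(-3) + 0.1·(-3) = 4.2
E[Fortify] = 0.6·(-6) + 0.3·(-3) + 0.1·(-3) = -4.8
Best response: Patrol (4.2 is the largest).

Patrol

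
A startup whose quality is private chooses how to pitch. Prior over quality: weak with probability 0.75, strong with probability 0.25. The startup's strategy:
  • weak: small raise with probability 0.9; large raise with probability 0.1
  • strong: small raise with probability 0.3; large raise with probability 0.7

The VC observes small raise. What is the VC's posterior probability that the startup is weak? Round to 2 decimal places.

P(small raise) = 0.75·0.9 + 0.25·0.3 = 0.75
P(weak | small raise) = (0.75·0.9) / 0.75 = 0.675 / 0.75 = 0.9

0.90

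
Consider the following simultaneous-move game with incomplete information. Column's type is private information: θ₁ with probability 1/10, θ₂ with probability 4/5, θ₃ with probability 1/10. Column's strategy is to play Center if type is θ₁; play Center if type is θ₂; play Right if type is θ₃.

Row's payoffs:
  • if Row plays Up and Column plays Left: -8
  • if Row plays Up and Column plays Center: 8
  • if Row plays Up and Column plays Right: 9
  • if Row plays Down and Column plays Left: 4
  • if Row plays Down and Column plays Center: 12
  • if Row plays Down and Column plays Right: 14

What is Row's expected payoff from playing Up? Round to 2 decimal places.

E[Up] = 1/10·8 + 4/5·8 + 1/10·9 = 4/5 + 32/5 + 9/10 = 81/10

8.10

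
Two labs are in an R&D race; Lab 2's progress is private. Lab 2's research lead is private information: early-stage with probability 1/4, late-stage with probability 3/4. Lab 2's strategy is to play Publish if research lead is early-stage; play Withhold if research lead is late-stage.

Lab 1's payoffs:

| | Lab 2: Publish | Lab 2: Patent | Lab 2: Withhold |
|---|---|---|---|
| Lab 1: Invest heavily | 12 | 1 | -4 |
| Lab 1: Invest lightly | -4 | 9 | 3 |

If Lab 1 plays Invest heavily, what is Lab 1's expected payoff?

0

E[Invest heavily] = 1/4·12 + 3/4·(-4) = 3 + (-3) = 0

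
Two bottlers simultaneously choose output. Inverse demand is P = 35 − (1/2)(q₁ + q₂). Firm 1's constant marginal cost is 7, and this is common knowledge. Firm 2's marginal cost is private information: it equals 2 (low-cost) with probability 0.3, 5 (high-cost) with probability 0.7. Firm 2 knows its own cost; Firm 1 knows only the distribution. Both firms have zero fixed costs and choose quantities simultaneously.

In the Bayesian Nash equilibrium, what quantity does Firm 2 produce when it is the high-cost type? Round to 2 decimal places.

Each type of Firm 2 best-responds to q₁; Firm 1 best-responds to the expected q₂ over Firm 2's types.
Firm 2 with cost c maximizes (35 − (1/2)(q₁+q₂) − c)·q₂, giving q₂(c) = (35 − c − (1/2)q₁).
E[c₂] = 0.3·2 + 0.7·5 = 4.1
Firm 1's FOC against E[q₂] yields q₁ = (35 − 2·7 + E[c₂])/(3/2) = (35 − 14 + 4.1)/(3/2) = 16.7333.
q₂(high-cost) = (35 − 5 − (1/2)·16.7333) = 21.6333.

21.63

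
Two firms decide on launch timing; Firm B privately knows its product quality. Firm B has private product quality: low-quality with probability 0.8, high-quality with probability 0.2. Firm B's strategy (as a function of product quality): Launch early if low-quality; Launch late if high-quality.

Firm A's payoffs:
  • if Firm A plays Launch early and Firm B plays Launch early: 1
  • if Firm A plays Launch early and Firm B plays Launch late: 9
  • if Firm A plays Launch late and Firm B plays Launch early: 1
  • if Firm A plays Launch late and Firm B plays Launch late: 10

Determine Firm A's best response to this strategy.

Launch late

Compute Firm A's expected payoff for each action, taking the expectation over Firm B's type.
E[Launch early] = 0.8·(1) + 0.2·(9) = 2.6
E[Launch late] = 0.8·(1) + 0.2·(10) = 2.8
Best response: Launch late (2.8 is the largest).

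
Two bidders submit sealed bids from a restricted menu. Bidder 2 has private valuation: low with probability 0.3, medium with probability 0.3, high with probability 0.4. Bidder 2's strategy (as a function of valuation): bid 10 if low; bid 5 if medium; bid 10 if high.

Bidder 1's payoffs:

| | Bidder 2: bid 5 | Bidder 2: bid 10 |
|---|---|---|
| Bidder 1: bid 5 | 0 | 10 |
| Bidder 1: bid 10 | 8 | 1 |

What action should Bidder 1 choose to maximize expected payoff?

E[bid 5] = 0.3·(10) + 0.3·(0) + 0.4·(10) = 7
E[bid 10] = 0.3·(1) + 0.3·(8) + 0.4·(1) = 3.1
Best response: bid 5 (7 is the largest).

bid 5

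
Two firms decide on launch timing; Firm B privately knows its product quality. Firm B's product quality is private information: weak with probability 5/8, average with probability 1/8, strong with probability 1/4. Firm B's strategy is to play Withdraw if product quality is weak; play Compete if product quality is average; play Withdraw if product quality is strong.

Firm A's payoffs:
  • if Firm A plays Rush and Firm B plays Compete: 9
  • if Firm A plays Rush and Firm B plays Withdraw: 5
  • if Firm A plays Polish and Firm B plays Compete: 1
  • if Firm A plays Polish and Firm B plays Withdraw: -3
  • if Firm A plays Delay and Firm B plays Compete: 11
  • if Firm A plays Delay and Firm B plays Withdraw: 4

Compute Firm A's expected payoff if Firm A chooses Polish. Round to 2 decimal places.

-2.50

Take the expectation over Firm B's product quality, weighting each type's action by its prior probability.
E[Polish] = 5/8·(-3) + 1/8·1 + 1/4·(-3) = (-15/8) + 1/8 + (-3/4) = -5/2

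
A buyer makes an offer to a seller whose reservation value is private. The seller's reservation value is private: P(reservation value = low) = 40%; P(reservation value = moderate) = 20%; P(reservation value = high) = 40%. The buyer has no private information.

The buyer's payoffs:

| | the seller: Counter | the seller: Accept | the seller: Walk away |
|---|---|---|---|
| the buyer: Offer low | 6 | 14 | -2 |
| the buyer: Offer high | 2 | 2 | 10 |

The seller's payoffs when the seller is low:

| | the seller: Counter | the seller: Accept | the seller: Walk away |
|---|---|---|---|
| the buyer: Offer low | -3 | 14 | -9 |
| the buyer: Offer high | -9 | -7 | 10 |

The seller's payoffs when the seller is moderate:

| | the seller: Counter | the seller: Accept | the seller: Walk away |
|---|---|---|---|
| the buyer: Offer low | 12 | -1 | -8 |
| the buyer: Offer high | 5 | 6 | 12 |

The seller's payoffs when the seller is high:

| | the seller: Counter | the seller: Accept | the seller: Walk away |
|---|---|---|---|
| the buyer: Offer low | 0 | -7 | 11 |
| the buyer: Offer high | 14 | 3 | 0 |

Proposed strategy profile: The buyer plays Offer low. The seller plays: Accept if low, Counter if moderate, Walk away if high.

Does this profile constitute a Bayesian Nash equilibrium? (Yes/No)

Yes

A profile is a BNE iff every type of every player is best-responding given beliefs about the other side.
The buyer plays Offer low: E[Offer low] = 0.4·(14) + 0.2·(6) + 0.4·(-2) = 6; E[Offer high] = 5.2. Best-responding. ✓
The seller (reservation value low), facing Offer low: Counter gives -3, Accept gives 14, Walk away gives -9. Proposed Accept is best. ✓
The seller (reservation value moderate), facing Offer low: Counter gives 12, Accept gives -1, Walk away gives -8. Proposed Counter is best. ✓
The seller (reservation value high), facing Offer low: Counter gives 0, Accept gives -7, Walk away gives 11. Proposed Walk away is best. ✓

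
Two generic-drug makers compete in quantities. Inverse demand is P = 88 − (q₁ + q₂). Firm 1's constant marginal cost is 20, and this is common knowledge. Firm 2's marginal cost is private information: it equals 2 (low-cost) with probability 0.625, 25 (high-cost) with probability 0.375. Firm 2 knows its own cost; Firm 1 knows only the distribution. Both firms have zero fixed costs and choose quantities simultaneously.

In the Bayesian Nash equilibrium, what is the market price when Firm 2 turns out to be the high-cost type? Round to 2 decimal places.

46.73

Each type of Firm 2 best-responds to q₁; Firm 1 best-responds to the expected q₂ over Firm 2's types.
Firm 2 with cost c maximizes (88 − (q₁+q₂) − c)·q₂, giving q₂(c) = (88 − c − q₁)/2.
E[c₂] = 0.625·2 + 0.375·25 = 10.625
Firm 1's FOC against E[q₂] yields q₁ = (88 − 2·20 + E[c₂])/3 = (88 − 40 + 10.625)/3 = 19.5417.
q₂(high-cost) = 21.7292, so P = 88 − (19.5417 + 21.7292) = 46.7292.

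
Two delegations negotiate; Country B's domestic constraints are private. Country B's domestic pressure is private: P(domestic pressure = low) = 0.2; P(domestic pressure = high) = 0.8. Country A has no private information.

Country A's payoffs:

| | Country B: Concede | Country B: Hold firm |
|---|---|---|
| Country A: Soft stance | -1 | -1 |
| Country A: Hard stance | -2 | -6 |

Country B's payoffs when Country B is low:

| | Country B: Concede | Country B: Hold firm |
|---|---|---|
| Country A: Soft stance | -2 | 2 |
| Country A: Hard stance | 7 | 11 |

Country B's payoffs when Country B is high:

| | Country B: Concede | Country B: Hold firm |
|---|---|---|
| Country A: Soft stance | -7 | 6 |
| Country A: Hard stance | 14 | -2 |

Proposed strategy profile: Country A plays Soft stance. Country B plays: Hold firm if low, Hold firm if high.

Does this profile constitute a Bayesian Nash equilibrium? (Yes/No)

Country A plays Soft stance: E[Soft stance] = 0.2·(-1) + 0.8·(-1) = -1; E[Hard stance] = -6. Best-responding. ✓
Country B (domestic pressure low), facing Soft stance: Concede gives -2, Hold firm gives 2. Proposed Hold firm is best. ✓
Country B (domestic pressure high), facing Soft stance: Concede gives -7, Hold firm gives 6. Proposed Hold firm is best. ✓

Yes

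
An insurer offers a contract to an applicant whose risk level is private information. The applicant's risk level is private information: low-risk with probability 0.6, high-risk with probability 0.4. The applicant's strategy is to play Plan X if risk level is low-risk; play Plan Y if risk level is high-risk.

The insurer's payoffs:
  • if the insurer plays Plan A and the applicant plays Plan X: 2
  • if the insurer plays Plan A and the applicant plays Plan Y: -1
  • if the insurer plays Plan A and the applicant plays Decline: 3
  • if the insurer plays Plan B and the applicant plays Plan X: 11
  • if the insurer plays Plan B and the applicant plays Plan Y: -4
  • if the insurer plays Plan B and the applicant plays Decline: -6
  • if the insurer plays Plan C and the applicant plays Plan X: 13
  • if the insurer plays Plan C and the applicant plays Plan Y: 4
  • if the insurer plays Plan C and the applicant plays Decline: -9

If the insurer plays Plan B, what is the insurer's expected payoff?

Take the expectation over the applicant's risk level, weighting each type's action by its prior probability.
E[Plan B] = 0.6·11 + 0.4·(-4) = 6.6 + (-1.6) = 5

5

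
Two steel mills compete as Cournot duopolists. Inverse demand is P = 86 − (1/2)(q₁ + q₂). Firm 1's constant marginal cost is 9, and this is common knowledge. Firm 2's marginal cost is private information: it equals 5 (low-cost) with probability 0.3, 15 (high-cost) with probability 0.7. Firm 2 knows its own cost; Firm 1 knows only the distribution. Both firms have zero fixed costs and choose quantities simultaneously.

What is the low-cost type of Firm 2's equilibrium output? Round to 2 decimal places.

54.33

Firm 2 with cost c maximizes (86 − (1/2)(q₁+q₂) − c)·q₂, giving q₂(c) = (86 − c − (1/2)q₁).
E[c₂] = 0.3·5 + 0.7·15 = 12
Firm 1's FOC against E[q₂] yields q₁ = (86 − 2·9 + E[c₂])/(3/2) = (86 − 18 + 12)/(3/2) = 53.3333.
q₂(low-cost) = (86 − 5 − (1/2)·53.3333) = 54.3333.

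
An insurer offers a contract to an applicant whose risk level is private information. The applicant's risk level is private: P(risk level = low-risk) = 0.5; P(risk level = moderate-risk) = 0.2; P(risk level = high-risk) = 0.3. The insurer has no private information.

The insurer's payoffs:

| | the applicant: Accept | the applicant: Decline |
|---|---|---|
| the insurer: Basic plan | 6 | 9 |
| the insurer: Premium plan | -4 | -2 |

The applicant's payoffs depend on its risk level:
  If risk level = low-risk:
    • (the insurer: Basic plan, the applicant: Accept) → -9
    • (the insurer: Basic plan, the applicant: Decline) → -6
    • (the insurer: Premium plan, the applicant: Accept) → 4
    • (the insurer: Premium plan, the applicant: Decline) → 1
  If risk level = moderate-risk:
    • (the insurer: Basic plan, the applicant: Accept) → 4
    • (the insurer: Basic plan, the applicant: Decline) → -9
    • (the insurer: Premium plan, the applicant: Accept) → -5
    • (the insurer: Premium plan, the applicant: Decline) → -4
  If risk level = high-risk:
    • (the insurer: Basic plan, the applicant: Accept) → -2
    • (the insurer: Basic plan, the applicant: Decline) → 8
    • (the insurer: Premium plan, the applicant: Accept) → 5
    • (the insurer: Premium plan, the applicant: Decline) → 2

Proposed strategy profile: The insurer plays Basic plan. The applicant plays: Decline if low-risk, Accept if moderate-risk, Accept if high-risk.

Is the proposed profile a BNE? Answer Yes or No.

A profile is a BNE iff every type of every player is best-responding given beliefs about the other side.
The insurer plays Basic plan: E[Basic plan] = 0.5·(9) + 0.2·(6) + 0.3·(6) = 7.5; E[Premium plan] = -3. Best-responding. ✓
The applicant (risk level low-risk), facing Basic plan: Accept gives -9, Decline gives -6. Proposed Decline is best. ✓
The applicant (risk level moderate-risk), facing Basic plan: Accept gives 4, Decline gives -9. Proposed Accept is best. ✓
The applicant (risk level high-risk), facing Basic plan: Accept gives -2, Decline gives 8. Proposed Accept is not best — profitable deviation exists. ✗

No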